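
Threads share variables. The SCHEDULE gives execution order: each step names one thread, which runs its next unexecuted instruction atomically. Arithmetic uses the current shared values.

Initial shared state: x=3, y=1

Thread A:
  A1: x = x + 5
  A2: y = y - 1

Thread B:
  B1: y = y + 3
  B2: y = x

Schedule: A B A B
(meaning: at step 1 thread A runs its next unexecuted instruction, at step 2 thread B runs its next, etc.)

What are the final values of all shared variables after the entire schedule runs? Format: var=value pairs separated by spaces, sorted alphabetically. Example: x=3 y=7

Step 1: thread A executes A1 (x = x + 5). Shared: x=8 y=1. PCs: A@1 B@0
Step 2: thread B executes B1 (y = y + 3). Shared: x=8 y=4. PCs: A@1 B@1
Step 3: thread A executes A2 (y = y - 1). Shared: x=8 y=3. PCs: A@2 B@1
Step 4: thread B executes B2 (y = x). Shared: x=8 y=8. PCs: A@2 B@2

Answer: x=8 y=8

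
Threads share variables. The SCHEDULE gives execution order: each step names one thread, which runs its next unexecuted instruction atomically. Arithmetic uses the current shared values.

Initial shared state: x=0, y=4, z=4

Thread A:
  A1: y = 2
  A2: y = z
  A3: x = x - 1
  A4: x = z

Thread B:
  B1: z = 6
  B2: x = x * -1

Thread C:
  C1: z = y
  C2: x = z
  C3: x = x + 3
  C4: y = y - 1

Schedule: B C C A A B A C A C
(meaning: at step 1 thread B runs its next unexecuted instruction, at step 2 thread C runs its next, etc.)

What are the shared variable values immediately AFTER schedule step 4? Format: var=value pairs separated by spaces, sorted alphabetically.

Answer: x=4 y=2 z=4

Derivation:
Step 1: thread B executes B1 (z = 6). Shared: x=0 y=4 z=6. PCs: A@0 B@1 C@0
Step 2: thread C executes C1 (z = y). Shared: x=0 y=4 z=4. PCs: A@0 B@1 C@1
Step 3: thread C executes C2 (x = z). Shared: x=4 y=4 z=4. PCs: A@0 B@1 C@2
Step 4: thread A executes A1 (y = 2). Shared: x=4 y=2 z=4. PCs: A@1 B@1 C@2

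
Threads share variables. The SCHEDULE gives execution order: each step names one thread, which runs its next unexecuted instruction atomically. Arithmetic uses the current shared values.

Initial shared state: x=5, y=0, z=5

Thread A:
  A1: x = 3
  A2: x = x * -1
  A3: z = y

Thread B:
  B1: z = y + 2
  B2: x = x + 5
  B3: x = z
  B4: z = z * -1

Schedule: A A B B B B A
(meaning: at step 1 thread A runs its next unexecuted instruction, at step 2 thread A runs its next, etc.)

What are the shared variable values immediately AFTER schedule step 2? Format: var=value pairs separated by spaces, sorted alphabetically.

Step 1: thread A executes A1 (x = 3). Shared: x=3 y=0 z=5. PCs: A@1 B@0
Step 2: thread A executes A2 (x = x * -1). Shared: x=-3 y=0 z=5. PCs: A@2 B@0

Answer: x=-3 y=0 z=5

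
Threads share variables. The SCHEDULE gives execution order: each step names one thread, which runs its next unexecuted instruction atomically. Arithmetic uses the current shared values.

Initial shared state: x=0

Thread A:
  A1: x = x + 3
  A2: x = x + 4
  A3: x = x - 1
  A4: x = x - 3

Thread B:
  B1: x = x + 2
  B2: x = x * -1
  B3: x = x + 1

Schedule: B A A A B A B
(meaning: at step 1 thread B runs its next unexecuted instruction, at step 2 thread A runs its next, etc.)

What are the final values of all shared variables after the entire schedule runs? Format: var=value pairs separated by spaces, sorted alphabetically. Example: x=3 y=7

Answer: x=-10

Derivation:
Step 1: thread B executes B1 (x = x + 2). Shared: x=2. PCs: A@0 B@1
Step 2: thread A executes A1 (x = x + 3). Shared: x=5. PCs: A@1 B@1
Step 3: thread A executes A2 (x = x + 4). Shared: x=9. PCs: A@2 B@1
Step 4: thread A executes A3 (x = x - 1). Shared: x=8. PCs: A@3 B@1
Step 5: thread B executes B2 (x = x * -1). Shared: x=-8. PCs: A@3 B@2
Step 6: thread A executes A4 (x = x - 3). Shared: x=-11. PCs: A@4 B@2
Step 7: thread B executes B3 (x = x + 1). Shared: x=-10. PCs: A@4 B@3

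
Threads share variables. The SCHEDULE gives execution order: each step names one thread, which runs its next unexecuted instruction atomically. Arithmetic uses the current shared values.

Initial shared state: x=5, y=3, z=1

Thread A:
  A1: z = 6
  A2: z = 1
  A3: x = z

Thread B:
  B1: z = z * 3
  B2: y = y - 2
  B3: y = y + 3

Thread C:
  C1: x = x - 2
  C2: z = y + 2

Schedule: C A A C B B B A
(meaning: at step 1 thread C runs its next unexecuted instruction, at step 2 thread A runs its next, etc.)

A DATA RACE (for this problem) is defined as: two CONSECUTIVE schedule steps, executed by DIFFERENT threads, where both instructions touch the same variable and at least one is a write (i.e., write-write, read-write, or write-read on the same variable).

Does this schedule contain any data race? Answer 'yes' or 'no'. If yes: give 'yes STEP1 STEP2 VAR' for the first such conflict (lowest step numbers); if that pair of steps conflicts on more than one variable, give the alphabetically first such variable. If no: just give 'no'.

Steps 1,2: C(r=x,w=x) vs A(r=-,w=z). No conflict.
Steps 2,3: same thread (A). No race.
Steps 3,4: A(z = 1) vs C(z = y + 2). RACE on z (W-W).
Steps 4,5: C(z = y + 2) vs B(z = z * 3). RACE on z (W-W).
Steps 5,6: same thread (B). No race.
Steps 6,7: same thread (B). No race.
Steps 7,8: B(r=y,w=y) vs A(r=z,w=x). No conflict.
First conflict at steps 3,4.

Answer: yes 3 4 z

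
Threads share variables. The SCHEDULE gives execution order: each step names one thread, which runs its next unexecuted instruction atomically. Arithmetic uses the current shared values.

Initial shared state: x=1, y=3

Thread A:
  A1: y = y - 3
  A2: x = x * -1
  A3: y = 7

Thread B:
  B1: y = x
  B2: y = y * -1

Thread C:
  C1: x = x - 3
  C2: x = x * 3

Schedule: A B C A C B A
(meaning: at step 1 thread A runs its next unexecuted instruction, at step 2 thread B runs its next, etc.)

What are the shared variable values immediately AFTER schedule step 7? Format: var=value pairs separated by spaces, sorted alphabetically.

Answer: x=6 y=7

Derivation:
Step 1: thread A executes A1 (y = y - 3). Shared: x=1 y=0. PCs: A@1 B@0 C@0
Step 2: thread B executes B1 (y = x). Shared: x=1 y=1. PCs: A@1 B@1 C@0
Step 3: thread C executes C1 (x = x - 3). Shared: x=-2 y=1. PCs: A@1 B@1 C@1
Step 4: thread A executes A2 (x = x * -1). Shared: x=2 y=1. PCs: A@2 B@1 C@1
Step 5: thread C executes C2 (x = x * 3). Shared: x=6 y=1. PCs: A@2 B@1 C@2
Step 6: thread B executes B2 (y = y * -1). Shared: x=6 y=-1. PCs: A@2 B@2 C@2
Step 7: thread A executes A3 (y = 7). Shared: x=6 y=7. PCs: A@3 B@2 C@2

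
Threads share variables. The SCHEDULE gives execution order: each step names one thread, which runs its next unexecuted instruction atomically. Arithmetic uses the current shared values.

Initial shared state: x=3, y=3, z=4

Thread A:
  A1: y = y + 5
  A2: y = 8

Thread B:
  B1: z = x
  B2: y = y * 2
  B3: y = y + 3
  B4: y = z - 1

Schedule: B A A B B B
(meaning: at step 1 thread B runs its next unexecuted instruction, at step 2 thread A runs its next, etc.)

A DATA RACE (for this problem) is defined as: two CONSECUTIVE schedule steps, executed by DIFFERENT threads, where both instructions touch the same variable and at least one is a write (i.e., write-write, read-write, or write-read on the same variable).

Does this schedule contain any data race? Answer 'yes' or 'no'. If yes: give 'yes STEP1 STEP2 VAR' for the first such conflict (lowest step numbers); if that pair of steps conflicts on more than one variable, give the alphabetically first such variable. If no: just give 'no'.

Steps 1,2: B(r=x,w=z) vs A(r=y,w=y). No conflict.
Steps 2,3: same thread (A). No race.
Steps 3,4: A(y = 8) vs B(y = y * 2). RACE on y (W-W).
Steps 4,5: same thread (B). No race.
Steps 5,6: same thread (B). No race.
First conflict at steps 3,4.

Answer: yes 3 4 y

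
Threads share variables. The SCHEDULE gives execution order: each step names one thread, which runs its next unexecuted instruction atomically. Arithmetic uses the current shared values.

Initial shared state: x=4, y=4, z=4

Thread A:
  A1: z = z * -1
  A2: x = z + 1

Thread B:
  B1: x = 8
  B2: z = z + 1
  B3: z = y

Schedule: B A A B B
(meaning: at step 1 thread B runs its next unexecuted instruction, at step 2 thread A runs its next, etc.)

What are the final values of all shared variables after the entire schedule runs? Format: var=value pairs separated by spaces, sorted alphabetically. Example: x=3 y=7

Answer: x=-3 y=4 z=4

Derivation:
Step 1: thread B executes B1 (x = 8). Shared: x=8 y=4 z=4. PCs: A@0 B@1
Step 2: thread A executes A1 (z = z * -1). Shared: x=8 y=4 z=-4. PCs: A@1 B@1
Step 3: thread A executes A2 (x = z + 1). Shared: x=-3 y=4 z=-4. PCs: A@2 B@1
Step 4: thread B executes B2 (z = z + 1). Shared: x=-3 y=4 z=-3. PCs: A@2 B@2
Step 5: thread B executes B3 (z = y). Shared: x=-3 y=4 z=4. PCs: A@2 B@3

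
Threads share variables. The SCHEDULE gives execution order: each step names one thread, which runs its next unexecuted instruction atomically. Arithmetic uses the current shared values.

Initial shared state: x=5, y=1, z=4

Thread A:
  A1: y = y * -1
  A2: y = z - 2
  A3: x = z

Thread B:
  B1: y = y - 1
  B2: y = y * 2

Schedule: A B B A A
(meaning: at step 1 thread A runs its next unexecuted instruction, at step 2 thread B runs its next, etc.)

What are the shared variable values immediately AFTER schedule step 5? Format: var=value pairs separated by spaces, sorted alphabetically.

Step 1: thread A executes A1 (y = y * -1). Shared: x=5 y=-1 z=4. PCs: A@1 B@0
Step 2: thread B executes B1 (y = y - 1). Shared: x=5 y=-2 z=4. PCs: A@1 B@1
Step 3: thread B executes B2 (y = y * 2). Shared: x=5 y=-4 z=4. PCs: A@1 B@2
Step 4: thread A executes A2 (y = z - 2). Shared: x=5 y=2 z=4. PCs: A@2 B@2
Step 5: thread A executes A3 (x = z). Shared: x=4 y=2 z=4. PCs: A@3 B@2

Answer: x=4 y=2 z=4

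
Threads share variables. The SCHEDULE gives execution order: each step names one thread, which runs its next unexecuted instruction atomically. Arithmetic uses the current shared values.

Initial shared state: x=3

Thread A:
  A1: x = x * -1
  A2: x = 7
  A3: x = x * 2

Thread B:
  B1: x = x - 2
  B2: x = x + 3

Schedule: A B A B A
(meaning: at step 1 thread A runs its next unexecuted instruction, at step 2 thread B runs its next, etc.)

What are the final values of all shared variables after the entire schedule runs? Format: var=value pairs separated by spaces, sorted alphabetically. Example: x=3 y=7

Step 1: thread A executes A1 (x = x * -1). Shared: x=-3. PCs: A@1 B@0
Step 2: thread B executes B1 (x = x - 2). Shared: x=-5. PCs: A@1 B@1
Step 3: thread A executes A2 (x = 7). Shared: x=7. PCs: A@2 B@1
Step 4: thread B executes B2 (x = x + 3). Shared: x=10. PCs: A@2 B@2
Step 5: thread A executes A3 (x = x * 2). Shared: x=20. PCs: A@3 B@2

Answer: x=20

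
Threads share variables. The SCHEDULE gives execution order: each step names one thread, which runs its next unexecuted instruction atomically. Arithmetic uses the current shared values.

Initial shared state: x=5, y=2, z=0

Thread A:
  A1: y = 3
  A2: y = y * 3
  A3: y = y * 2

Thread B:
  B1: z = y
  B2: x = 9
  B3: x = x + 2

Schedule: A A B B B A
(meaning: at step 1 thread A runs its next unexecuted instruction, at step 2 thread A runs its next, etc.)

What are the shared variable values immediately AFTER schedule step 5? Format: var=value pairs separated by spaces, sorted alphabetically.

Step 1: thread A executes A1 (y = 3). Shared: x=5 y=3 z=0. PCs: A@1 B@0
Step 2: thread A executes A2 (y = y * 3). Shared: x=5 y=9 z=0. PCs: A@2 B@0
Step 3: thread B executes B1 (z = y). Shared: x=5 y=9 z=9. PCs: A@2 B@1
Step 4: thread B executes B2 (x = 9). Shared: x=9 y=9 z=9. PCs: A@2 B@2
Step 5: thread B executes B3 (x = x + 2). Shared: x=11 y=9 z=9. PCs: A@2 B@3

Answer: x=11 y=9 z=9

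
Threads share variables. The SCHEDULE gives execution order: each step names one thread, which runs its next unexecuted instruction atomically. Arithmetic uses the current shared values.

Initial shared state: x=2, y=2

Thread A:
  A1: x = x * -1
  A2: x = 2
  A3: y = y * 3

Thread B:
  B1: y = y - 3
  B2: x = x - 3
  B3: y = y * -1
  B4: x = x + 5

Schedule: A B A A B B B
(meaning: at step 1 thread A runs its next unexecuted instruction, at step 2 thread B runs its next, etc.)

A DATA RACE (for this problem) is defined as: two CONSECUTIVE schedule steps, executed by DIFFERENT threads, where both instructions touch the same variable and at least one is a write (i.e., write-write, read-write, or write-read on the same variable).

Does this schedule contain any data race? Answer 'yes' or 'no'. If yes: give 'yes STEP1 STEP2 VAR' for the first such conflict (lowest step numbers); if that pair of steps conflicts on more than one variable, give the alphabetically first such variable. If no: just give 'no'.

Answer: no

Derivation:
Steps 1,2: A(r=x,w=x) vs B(r=y,w=y). No conflict.
Steps 2,3: B(r=y,w=y) vs A(r=-,w=x). No conflict.
Steps 3,4: same thread (A). No race.
Steps 4,5: A(r=y,w=y) vs B(r=x,w=x). No conflict.
Steps 5,6: same thread (B). No race.
Steps 6,7: same thread (B). No race.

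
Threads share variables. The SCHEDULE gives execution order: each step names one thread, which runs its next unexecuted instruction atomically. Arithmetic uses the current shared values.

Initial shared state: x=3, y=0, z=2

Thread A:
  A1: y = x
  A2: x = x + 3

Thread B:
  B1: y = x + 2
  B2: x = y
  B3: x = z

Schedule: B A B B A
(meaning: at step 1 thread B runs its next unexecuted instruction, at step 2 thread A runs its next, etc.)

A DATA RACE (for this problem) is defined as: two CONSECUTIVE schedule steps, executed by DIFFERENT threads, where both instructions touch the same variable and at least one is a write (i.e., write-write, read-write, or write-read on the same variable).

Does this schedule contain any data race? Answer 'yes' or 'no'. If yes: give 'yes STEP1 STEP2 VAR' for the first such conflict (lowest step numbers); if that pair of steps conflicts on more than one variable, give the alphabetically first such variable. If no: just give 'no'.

Steps 1,2: B(y = x + 2) vs A(y = x). RACE on y (W-W).
Steps 2,3: A(y = x) vs B(x = y). RACE on x (R-W), y (W-R). Multiple vars; alphabetically first is x.
Steps 3,4: same thread (B). No race.
Steps 4,5: B(x = z) vs A(x = x + 3). RACE on x (W-W).
First conflict at steps 1,2.

Answer: yes 1 2 y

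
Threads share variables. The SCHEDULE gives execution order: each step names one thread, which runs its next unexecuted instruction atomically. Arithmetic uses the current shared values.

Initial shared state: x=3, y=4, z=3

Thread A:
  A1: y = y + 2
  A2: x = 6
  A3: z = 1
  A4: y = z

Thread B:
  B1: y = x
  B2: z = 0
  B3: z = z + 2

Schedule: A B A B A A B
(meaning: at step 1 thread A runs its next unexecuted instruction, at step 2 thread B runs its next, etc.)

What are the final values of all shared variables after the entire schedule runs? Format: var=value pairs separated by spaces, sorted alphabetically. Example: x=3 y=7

Step 1: thread A executes A1 (y = y + 2). Shared: x=3 y=6 z=3. PCs: A@1 B@0
Step 2: thread B executes B1 (y = x). Shared: x=3 y=3 z=3. PCs: A@1 B@1
Step 3: thread A executes A2 (x = 6). Shared: x=6 y=3 z=3. PCs: A@2 B@1
Step 4: thread B executes B2 (z = 0). Shared: x=6 y=3 z=0. PCs: A@2 B@2
Step 5: thread A executes A3 (z = 1). Shared: x=6 y=3 z=1. PCs: A@3 B@2
Step 6: thread A executes A4 (y = z). Shared: x=6 y=1 z=1. PCs: A@4 B@2
Step 7: thread B executes B3 (z = z + 2). Shared: x=6 y=1 z=3. PCs: A@4 B@3

Answer: x=6 y=1 z=3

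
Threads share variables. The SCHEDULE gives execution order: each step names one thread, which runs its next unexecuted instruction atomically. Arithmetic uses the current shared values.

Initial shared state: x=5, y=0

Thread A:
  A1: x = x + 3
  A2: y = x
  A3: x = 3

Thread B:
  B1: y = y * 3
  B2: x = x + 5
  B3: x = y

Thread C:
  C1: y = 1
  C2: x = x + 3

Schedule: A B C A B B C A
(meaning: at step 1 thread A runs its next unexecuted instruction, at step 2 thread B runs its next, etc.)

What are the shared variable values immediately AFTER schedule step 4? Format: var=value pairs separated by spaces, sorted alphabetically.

Answer: x=8 y=8

Derivation:
Step 1: thread A executes A1 (x = x + 3). Shared: x=8 y=0. PCs: A@1 B@0 C@0
Step 2: thread B executes B1 (y = y * 3). Shared: x=8 y=0. PCs: A@1 B@1 C@0
Step 3: thread C executes C1 (y = 1). Shared: x=8 y=1. PCs: A@1 B@1 C@1
Step 4: thread A executes A2 (y = x). Shared: x=8 y=8. PCs: A@2 B@1 C@1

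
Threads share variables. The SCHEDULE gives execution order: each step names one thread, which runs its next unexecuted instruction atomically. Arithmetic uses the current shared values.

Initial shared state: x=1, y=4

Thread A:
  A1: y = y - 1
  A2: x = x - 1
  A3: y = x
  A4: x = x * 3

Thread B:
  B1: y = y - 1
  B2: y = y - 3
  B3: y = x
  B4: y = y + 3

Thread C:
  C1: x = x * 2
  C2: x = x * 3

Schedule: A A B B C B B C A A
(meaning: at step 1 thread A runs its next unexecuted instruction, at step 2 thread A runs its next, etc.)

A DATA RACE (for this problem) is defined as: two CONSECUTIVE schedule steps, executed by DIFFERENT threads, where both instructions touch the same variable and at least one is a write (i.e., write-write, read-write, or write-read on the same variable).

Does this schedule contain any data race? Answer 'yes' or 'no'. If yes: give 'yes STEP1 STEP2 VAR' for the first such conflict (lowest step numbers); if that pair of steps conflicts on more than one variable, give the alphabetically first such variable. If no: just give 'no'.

Steps 1,2: same thread (A). No race.
Steps 2,3: A(r=x,w=x) vs B(r=y,w=y). No conflict.
Steps 3,4: same thread (B). No race.
Steps 4,5: B(r=y,w=y) vs C(r=x,w=x). No conflict.
Steps 5,6: C(x = x * 2) vs B(y = x). RACE on x (W-R).
Steps 6,7: same thread (B). No race.
Steps 7,8: B(r=y,w=y) vs C(r=x,w=x). No conflict.
Steps 8,9: C(x = x * 3) vs A(y = x). RACE on x (W-R).
Steps 9,10: same thread (A). No race.
First conflict at steps 5,6.

Answer: yes 5 6 x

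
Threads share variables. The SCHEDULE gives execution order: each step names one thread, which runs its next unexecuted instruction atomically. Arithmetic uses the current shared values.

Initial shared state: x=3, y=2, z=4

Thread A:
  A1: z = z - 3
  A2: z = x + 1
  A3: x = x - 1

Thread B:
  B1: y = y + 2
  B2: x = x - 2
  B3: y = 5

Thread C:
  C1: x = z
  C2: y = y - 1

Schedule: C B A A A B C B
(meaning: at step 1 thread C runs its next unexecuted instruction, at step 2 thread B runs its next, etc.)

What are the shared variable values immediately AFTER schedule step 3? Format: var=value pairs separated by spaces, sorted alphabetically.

Step 1: thread C executes C1 (x = z). Shared: x=4 y=2 z=4. PCs: A@0 B@0 C@1
Step 2: thread B executes B1 (y = y + 2). Shared: x=4 y=4 z=4. PCs: A@0 B@1 C@1
Step 3: thread A executes A1 (z = z - 3). Shared: x=4 y=4 z=1. PCs: A@1 B@1 C@1

Answer: x=4 y=4 z=1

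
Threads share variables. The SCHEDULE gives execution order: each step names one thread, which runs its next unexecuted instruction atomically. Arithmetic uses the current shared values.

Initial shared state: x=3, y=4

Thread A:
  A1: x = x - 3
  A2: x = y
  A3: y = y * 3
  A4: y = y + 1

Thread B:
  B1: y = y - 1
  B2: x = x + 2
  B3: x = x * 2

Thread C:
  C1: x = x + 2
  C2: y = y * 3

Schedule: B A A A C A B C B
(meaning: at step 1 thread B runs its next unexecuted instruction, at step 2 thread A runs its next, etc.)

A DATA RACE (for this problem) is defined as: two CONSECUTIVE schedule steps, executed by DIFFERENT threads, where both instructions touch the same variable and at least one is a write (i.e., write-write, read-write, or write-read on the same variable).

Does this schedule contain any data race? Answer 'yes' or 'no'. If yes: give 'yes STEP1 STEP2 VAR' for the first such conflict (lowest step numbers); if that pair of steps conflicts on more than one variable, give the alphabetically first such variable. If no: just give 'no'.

Answer: no

Derivation:
Steps 1,2: B(r=y,w=y) vs A(r=x,w=x). No conflict.
Steps 2,3: same thread (A). No race.
Steps 3,4: same thread (A). No race.
Steps 4,5: A(r=y,w=y) vs C(r=x,w=x). No conflict.
Steps 5,6: C(r=x,w=x) vs A(r=y,w=y). No conflict.
Steps 6,7: A(r=y,w=y) vs B(r=x,w=x). No conflict.
Steps 7,8: B(r=x,w=x) vs C(r=y,w=y). No conflict.
Steps 8,9: C(r=y,w=y) vs B(r=x,w=x). No conflict.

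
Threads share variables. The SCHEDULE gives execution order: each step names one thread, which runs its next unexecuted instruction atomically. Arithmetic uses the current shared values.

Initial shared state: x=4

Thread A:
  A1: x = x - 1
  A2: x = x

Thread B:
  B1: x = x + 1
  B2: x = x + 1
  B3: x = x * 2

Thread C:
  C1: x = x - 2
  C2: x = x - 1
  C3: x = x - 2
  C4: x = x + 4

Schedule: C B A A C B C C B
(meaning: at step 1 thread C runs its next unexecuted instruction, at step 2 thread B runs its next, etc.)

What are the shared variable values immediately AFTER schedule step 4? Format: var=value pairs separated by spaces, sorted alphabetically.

Step 1: thread C executes C1 (x = x - 2). Shared: x=2. PCs: A@0 B@0 C@1
Step 2: thread B executes B1 (x = x + 1). Shared: x=3. PCs: A@0 B@1 C@1
Step 3: thread A executes A1 (x = x - 1). Shared: x=2. PCs: A@1 B@1 C@1
Step 4: thread A executes A2 (x = x). Shared: x=2. PCs: A@2 B@1 C@1

Answer: x=2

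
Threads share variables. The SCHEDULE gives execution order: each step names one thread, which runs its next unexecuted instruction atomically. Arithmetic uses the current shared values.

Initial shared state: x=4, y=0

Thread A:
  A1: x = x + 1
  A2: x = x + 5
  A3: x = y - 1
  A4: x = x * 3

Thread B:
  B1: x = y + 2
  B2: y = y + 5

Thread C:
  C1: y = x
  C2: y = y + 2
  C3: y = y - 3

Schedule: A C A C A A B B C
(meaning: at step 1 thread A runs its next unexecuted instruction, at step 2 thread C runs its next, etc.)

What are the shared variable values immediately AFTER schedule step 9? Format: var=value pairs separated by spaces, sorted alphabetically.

Step 1: thread A executes A1 (x = x + 1). Shared: x=5 y=0. PCs: A@1 B@0 C@0
Step 2: thread C executes C1 (y = x). Shared: x=5 y=5. PCs: A@1 B@0 C@1
Step 3: thread A executes A2 (x = x + 5). Shared: x=10 y=5. PCs: A@2 B@0 C@1
Step 4: thread C executes C2 (y = y + 2). Shared: x=10 y=7. PCs: A@2 B@0 C@2
Step 5: thread A executes A3 (x = y - 1). Shared: x=6 y=7. PCs: A@3 B@0 C@2
Step 6: thread A executes A4 (x = x * 3). Shared: x=18 y=7. PCs: A@4 B@0 C@2
Step 7: thread B executes B1 (x = y + 2). Shared: x=9 y=7. PCs: A@4 B@1 C@2
Step 8: thread B executes B2 (y = y + 5). Shared: x=9 y=12. PCs: A@4 B@2 C@2
Step 9: thread C executes C3 (y = y - 3). Shared: x=9 y=9. PCs: A@4 B@2 C@3

Answer: x=9 y=9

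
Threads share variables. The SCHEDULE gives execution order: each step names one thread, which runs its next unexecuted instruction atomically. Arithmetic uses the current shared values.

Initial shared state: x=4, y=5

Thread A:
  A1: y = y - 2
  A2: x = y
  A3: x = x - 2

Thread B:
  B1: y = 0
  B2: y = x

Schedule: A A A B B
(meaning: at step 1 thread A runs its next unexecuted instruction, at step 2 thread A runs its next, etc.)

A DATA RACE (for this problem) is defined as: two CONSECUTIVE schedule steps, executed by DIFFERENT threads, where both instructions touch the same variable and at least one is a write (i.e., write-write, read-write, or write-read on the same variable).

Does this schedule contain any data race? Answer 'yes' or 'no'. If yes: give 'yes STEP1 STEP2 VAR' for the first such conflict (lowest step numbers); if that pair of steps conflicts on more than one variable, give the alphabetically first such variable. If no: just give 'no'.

Steps 1,2: same thread (A). No race.
Steps 2,3: same thread (A). No race.
Steps 3,4: A(r=x,w=x) vs B(r=-,w=y). No conflict.
Steps 4,5: same thread (B). No race.

Answer: no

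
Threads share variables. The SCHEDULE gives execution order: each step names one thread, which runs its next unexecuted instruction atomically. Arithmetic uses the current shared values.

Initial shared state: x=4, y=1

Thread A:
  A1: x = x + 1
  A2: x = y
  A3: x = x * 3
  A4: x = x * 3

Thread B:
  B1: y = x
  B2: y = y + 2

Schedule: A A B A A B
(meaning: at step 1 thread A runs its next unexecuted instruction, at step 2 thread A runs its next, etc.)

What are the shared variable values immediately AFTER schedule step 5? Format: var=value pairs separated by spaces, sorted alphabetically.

Answer: x=9 y=1

Derivation:
Step 1: thread A executes A1 (x = x + 1). Shared: x=5 y=1. PCs: A@1 B@0
Step 2: thread A executes A2 (x = y). Shared: x=1 y=1. PCs: A@2 B@0
Step 3: thread B executes B1 (y = x). Shared: x=1 y=1. PCs: A@2 B@1
Step 4: thread A executes A3 (x = x * 3). Shared: x=3 y=1. PCs: A@3 B@1
Step 5: thread A executes A4 (x = x * 3). Shared: x=9 y=1. PCs: A@4 B@1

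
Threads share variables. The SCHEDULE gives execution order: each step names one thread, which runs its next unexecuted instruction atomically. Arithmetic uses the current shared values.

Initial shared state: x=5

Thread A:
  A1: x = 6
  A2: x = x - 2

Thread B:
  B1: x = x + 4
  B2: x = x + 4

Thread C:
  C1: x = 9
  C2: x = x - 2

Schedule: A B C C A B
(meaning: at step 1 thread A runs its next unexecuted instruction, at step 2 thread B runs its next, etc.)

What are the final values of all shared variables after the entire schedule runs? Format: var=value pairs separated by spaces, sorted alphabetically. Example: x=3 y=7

Step 1: thread A executes A1 (x = 6). Shared: x=6. PCs: A@1 B@0 C@0
Step 2: thread B executes B1 (x = x + 4). Shared: x=10. PCs: A@1 B@1 C@0
Step 3: thread C executes C1 (x = 9). Shared: x=9. PCs: A@1 B@1 C@1
Step 4: thread C executes C2 (x = x - 2). Shared: x=7. PCs: A@1 B@1 C@2
Step 5: thread A executes A2 (x = x - 2). Shared: x=5. PCs: A@2 B@1 C@2
Step 6: thread B executes B2 (x = x + 4). Shared: x=9. PCs: A@2 B@2 C@2

Answer: x=9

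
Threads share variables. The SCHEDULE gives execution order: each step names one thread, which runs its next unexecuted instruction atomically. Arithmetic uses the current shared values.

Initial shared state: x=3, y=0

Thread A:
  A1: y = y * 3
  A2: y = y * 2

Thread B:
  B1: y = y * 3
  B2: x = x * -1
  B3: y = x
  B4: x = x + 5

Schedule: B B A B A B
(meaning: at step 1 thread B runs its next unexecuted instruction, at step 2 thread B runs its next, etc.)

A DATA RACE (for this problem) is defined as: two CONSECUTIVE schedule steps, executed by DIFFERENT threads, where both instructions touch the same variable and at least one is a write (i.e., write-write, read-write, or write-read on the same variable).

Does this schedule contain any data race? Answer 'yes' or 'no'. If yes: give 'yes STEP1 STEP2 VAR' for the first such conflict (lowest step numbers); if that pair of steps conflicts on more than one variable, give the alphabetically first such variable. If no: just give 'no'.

Answer: yes 3 4 y

Derivation:
Steps 1,2: same thread (B). No race.
Steps 2,3: B(r=x,w=x) vs A(r=y,w=y). No conflict.
Steps 3,4: A(y = y * 3) vs B(y = x). RACE on y (W-W).
Steps 4,5: B(y = x) vs A(y = y * 2). RACE on y (W-W).
Steps 5,6: A(r=y,w=y) vs B(r=x,w=x). No conflict.
First conflict at steps 3,4.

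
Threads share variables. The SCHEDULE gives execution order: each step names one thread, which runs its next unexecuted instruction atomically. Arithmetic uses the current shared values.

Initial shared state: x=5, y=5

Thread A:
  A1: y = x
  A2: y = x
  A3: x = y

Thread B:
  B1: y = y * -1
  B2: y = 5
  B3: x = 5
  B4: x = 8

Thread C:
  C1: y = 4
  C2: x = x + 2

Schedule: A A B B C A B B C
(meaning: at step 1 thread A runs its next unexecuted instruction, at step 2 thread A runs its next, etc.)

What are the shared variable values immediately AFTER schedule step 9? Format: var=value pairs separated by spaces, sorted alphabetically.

Step 1: thread A executes A1 (y = x). Shared: x=5 y=5. PCs: A@1 B@0 C@0
Step 2: thread A executes A2 (y = x). Shared: x=5 y=5. PCs: A@2 B@0 C@0
Step 3: thread B executes B1 (y = y * -1). Shared: x=5 y=-5. PCs: A@2 B@1 C@0
Step 4: thread B executes B2 (y = 5). Shared: x=5 y=5. PCs: A@2 B@2 C@0
Step 5: thread C executes C1 (y = 4). Shared: x=5 y=4. PCs: A@2 B@2 C@1
Step 6: thread A executes A3 (x = y). Shared: x=4 y=4. PCs: A@3 B@2 C@1
Step 7: thread B executes B3 (x = 5). Shared: x=5 y=4. PCs: A@3 B@3 C@1
Step 8: thread B executes B4 (x = 8). Shared: x=8 y=4. PCs: A@3 B@4 C@1
Step 9: thread C executes C2 (x = x + 2). Shared: x=10 y=4. PCs: A@3 B@4 C@2

Answer: x=10 y=4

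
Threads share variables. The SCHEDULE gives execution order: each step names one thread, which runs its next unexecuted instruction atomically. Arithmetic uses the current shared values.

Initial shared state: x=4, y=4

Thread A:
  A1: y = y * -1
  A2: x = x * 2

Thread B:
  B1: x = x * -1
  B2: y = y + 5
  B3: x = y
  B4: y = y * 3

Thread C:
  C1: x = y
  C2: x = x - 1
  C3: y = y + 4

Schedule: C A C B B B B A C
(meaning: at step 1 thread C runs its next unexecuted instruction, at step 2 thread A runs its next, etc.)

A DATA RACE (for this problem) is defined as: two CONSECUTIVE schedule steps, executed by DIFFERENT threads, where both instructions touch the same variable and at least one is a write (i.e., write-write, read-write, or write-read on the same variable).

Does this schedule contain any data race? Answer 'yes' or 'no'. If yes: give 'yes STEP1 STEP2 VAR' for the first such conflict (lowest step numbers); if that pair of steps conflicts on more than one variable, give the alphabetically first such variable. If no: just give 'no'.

Answer: yes 1 2 y

Derivation:
Steps 1,2: C(x = y) vs A(y = y * -1). RACE on y (R-W).
Steps 2,3: A(r=y,w=y) vs C(r=x,w=x). No conflict.
Steps 3,4: C(x = x - 1) vs B(x = x * -1). RACE on x (W-W).
Steps 4,5: same thread (B). No race.
Steps 5,6: same thread (B). No race.
Steps 6,7: same thread (B). No race.
Steps 7,8: B(r=y,w=y) vs A(r=x,w=x). No conflict.
Steps 8,9: A(r=x,w=x) vs C(r=y,w=y). No conflict.
First conflict at steps 1,2.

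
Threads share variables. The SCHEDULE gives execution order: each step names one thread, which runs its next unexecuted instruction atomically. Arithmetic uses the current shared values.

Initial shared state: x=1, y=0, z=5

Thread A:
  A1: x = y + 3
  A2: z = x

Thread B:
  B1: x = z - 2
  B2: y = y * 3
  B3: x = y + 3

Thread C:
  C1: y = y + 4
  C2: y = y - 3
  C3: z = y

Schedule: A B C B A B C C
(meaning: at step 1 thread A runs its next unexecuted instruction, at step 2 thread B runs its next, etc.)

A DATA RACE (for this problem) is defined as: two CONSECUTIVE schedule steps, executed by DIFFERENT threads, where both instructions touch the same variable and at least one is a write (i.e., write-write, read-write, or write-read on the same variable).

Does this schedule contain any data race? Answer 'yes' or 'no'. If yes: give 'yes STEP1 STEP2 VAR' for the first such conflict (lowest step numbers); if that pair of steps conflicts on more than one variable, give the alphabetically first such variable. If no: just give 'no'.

Answer: yes 1 2 x

Derivation:
Steps 1,2: A(x = y + 3) vs B(x = z - 2). RACE on x (W-W).
Steps 2,3: B(r=z,w=x) vs C(r=y,w=y). No conflict.
Steps 3,4: C(y = y + 4) vs B(y = y * 3). RACE on y (W-W).
Steps 4,5: B(r=y,w=y) vs A(r=x,w=z). No conflict.
Steps 5,6: A(z = x) vs B(x = y + 3). RACE on x (R-W).
Steps 6,7: B(x = y + 3) vs C(y = y - 3). RACE on y (R-W).
Steps 7,8: same thread (C). No race.
First conflict at steps 1,2.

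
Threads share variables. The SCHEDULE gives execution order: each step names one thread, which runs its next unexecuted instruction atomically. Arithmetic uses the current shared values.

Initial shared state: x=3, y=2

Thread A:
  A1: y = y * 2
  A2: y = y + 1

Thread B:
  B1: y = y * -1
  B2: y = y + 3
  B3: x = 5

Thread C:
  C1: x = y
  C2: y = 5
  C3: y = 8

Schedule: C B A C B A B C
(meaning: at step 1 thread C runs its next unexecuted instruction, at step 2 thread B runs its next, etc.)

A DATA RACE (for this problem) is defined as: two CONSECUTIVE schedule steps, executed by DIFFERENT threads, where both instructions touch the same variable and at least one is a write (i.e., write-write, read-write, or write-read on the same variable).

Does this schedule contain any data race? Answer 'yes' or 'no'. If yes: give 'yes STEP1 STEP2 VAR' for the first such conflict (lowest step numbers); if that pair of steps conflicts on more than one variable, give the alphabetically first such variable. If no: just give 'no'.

Steps 1,2: C(x = y) vs B(y = y * -1). RACE on y (R-W).
Steps 2,3: B(y = y * -1) vs A(y = y * 2). RACE on y (W-W).
Steps 3,4: A(y = y * 2) vs C(y = 5). RACE on y (W-W).
Steps 4,5: C(y = 5) vs B(y = y + 3). RACE on y (W-W).
Steps 5,6: B(y = y + 3) vs A(y = y + 1). RACE on y (W-W).
Steps 6,7: A(r=y,w=y) vs B(r=-,w=x). No conflict.
Steps 7,8: B(r=-,w=x) vs C(r=-,w=y). No conflict.
First conflict at steps 1,2.

Answer: yes 1 2 y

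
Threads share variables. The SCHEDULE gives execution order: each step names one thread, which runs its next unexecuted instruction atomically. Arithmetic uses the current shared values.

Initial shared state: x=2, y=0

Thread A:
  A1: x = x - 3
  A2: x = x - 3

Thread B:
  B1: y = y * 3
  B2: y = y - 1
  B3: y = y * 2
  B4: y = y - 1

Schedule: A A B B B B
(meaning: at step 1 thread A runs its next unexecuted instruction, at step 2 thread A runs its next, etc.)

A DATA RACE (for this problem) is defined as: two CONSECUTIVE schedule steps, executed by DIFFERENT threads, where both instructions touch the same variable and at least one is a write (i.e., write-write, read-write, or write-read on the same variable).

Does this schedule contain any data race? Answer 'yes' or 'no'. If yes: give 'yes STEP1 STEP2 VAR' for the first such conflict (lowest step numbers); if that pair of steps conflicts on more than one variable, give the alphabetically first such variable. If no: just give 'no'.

Answer: no

Derivation:
Steps 1,2: same thread (A). No race.
Steps 2,3: A(r=x,w=x) vs B(r=y,w=y). No conflict.
Steps 3,4: same thread (B). No race.
Steps 4,5: same thread (B). No race.
Steps 5,6: same thread (B). No race.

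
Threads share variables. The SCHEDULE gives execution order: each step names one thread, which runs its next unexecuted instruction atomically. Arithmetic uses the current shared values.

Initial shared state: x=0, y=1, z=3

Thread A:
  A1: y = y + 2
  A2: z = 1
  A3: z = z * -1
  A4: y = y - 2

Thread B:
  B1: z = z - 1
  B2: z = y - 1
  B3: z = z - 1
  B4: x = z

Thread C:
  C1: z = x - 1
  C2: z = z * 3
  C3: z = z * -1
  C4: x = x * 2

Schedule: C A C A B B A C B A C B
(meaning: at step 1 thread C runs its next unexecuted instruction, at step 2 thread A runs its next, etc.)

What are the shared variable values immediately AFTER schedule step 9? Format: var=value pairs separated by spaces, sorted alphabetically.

Answer: x=0 y=3 z=1

Derivation:
Step 1: thread C executes C1 (z = x - 1). Shared: x=0 y=1 z=-1. PCs: A@0 B@0 C@1
Step 2: thread A executes A1 (y = y + 2). Shared: x=0 y=3 z=-1. PCs: A@1 B@0 C@1
Step 3: thread C executes C2 (z = z * 3). Shared: x=0 y=3 z=-3. PCs: A@1 B@0 C@2
Step 4: thread A executes A2 (z = 1). Shared: x=0 y=3 z=1. PCs: A@2 B@0 C@2
Step 5: thread B executes B1 (z = z - 1). Shared: x=0 y=3 z=0. PCs: A@2 B@1 C@2
Step 6: thread B executes B2 (z = y - 1). Shared: x=0 y=3 z=2. PCs: A@2 B@2 C@2
Step 7: thread A executes A3 (z = z * -1). Shared: x=0 y=3 z=-2. PCs: A@3 B@2 C@2
Step 8: thread C executes C3 (z = z * -1). Shared: x=0 y=3 z=2. PCs: A@3 B@2 C@3
Step 9: thread B executes B3 (z = z - 1). Shared: x=0 y=3 z=1. PCs: A@3 B@3 C@3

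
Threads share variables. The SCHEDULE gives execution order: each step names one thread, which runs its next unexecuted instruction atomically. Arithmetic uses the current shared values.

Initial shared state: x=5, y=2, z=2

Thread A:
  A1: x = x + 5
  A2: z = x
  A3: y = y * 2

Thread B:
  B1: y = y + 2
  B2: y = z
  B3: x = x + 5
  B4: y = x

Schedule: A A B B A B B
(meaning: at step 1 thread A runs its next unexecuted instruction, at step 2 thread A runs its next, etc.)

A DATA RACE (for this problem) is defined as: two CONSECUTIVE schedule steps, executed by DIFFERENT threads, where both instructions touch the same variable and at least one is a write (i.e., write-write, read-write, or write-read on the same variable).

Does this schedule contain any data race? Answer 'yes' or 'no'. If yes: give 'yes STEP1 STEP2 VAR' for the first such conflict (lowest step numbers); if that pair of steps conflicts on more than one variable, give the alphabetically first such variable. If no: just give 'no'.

Answer: yes 4 5 y

Derivation:
Steps 1,2: same thread (A). No race.
Steps 2,3: A(r=x,w=z) vs B(r=y,w=y). No conflict.
Steps 3,4: same thread (B). No race.
Steps 4,5: B(y = z) vs A(y = y * 2). RACE on y (W-W).
Steps 5,6: A(r=y,w=y) vs B(r=x,w=x). No conflict.
Steps 6,7: same thread (B). No race.
First conflict at steps 4,5.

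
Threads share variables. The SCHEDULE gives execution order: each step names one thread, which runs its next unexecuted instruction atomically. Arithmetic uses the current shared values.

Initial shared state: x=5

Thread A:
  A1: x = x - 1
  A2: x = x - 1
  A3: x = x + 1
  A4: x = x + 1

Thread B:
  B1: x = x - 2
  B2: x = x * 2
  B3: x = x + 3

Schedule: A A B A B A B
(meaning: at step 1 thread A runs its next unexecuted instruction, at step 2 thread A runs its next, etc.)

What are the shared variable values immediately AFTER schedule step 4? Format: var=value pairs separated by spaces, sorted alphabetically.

Answer: x=2

Derivation:
Step 1: thread A executes A1 (x = x - 1). Shared: x=4. PCs: A@1 B@0
Step 2: thread A executes A2 (x = x - 1). Shared: x=3. PCs: A@2 B@0
Step 3: thread B executes B1 (x = x - 2). Shared: x=1. PCs: A@2 B@1
Step 4: thread A executes A3 (x = x + 1). Shared: x=2. PCs: A@3 B@1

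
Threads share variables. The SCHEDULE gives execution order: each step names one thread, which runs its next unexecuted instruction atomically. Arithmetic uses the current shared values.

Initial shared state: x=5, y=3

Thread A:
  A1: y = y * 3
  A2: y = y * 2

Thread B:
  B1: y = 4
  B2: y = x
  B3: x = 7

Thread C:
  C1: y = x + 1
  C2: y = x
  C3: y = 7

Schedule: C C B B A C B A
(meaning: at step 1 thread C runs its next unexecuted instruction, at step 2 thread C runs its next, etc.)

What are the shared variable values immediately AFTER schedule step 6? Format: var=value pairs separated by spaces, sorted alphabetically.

Answer: x=5 y=7

Derivation:
Step 1: thread C executes C1 (y = x + 1). Shared: x=5 y=6. PCs: A@0 B@0 C@1
Step 2: thread C executes C2 (y = x). Shared: x=5 y=5. PCs: A@0 B@0 C@2
Step 3: thread B executes B1 (y = 4). Shared: x=5 y=4. PCs: A@0 B@1 C@2
Step 4: thread B executes B2 (y = x). Shared: x=5 y=5. PCs: A@0 B@2 C@2
Step 5: thread A executes A1 (y = y * 3). Shared: x=5 y=15. PCs: A@1 B@2 C@2
Step 6: thread C executes C3 (y = 7). Shared: x=5 y=7. PCs: A@1 B@2 C@3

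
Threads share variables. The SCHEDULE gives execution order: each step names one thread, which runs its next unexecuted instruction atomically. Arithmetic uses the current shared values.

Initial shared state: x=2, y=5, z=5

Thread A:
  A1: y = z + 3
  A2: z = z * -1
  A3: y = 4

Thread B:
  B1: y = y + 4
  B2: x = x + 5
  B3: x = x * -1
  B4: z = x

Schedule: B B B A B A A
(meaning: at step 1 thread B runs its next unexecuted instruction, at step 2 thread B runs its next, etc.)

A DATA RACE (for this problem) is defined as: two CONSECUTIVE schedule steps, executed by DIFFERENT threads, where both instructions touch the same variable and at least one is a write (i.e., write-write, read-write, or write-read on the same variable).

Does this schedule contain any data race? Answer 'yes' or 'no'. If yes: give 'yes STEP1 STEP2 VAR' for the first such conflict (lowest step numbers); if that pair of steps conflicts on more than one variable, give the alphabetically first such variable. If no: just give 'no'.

Steps 1,2: same thread (B). No race.
Steps 2,3: same thread (B). No race.
Steps 3,4: B(r=x,w=x) vs A(r=z,w=y). No conflict.
Steps 4,5: A(y = z + 3) vs B(z = x). RACE on z (R-W).
Steps 5,6: B(z = x) vs A(z = z * -1). RACE on z (W-W).
Steps 6,7: same thread (A). No race.
First conflict at steps 4,5.

Answer: yes 4 5 z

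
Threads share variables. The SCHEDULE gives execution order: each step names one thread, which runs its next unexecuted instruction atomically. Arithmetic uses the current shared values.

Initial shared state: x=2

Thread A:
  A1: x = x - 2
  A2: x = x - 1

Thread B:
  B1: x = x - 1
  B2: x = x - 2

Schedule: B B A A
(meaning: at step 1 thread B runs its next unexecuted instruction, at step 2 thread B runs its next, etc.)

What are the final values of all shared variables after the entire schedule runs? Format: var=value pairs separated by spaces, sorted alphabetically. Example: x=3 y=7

Step 1: thread B executes B1 (x = x - 1). Shared: x=1. PCs: A@0 B@1
Step 2: thread B executes B2 (x = x - 2). Shared: x=-1. PCs: A@0 B@2
Step 3: thread A executes A1 (x = x - 2). Shared: x=-3. PCs: A@1 B@2
Step 4: thread A executes A2 (x = x - 1). Shared: x=-4. PCs: A@2 B@2

Answer: x=-4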